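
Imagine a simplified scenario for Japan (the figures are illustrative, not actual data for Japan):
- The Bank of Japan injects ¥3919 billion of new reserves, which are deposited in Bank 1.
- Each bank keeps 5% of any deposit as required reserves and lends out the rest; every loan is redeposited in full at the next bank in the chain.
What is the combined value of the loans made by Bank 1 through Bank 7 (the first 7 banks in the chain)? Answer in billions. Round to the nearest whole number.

Bank i lends (1 − rr)^i of the original deposit: Bank 1 lends 3919·0.9500 = 3723.0500, Bank 2 lends 3919·0.9500² = 3536.8975, and so on.
Summing a geometric series: total = 3919·[0.9500·(1 − 0.9500^7) / (1 − 0.9500)] ≈ 22462.1066 billion.

¥22462 billion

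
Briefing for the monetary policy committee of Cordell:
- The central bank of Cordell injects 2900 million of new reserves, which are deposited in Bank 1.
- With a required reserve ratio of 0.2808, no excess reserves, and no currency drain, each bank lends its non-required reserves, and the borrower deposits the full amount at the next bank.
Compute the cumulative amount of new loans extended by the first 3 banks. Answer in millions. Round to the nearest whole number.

Bank i lends (1 − rr)^i of the original deposit: Bank 1 lends 2900·0.7192 = 2085.6800, Bank 2 lends 2900·0.7192² ≈ 1500.0211, and so on.
Summing a geometric series: total = 2900·[0.7192·(1 − 0.7192^3) / (1 − 0.7192)] ≈ 4664.5162 million.

4665 million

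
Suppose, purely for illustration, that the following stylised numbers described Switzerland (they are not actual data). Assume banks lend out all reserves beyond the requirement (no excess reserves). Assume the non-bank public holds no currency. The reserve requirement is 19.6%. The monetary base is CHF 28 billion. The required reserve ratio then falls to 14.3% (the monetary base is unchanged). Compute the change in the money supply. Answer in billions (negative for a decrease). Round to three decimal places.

Initially m₁ = 1 / (0.196) ≈ 5.102041, so M₁ = 5.102041 × 28 ≈ 142.8571 billion.
After the change m₂ = 1 / (0.143) ≈ 6.993007, so M₂ = 6.993007 × 28 ≈ 195.8042 billion.
ΔM = M₂ − M₁ = 195.8042 − 142.8571 = 52.9471 billion.

CHF 52.947 billion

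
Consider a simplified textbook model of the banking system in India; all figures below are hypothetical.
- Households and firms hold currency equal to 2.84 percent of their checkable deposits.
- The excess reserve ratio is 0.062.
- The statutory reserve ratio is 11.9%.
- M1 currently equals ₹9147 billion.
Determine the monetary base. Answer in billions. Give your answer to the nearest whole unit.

The money multiplier is m = (1 + c) / (rr + e + c) = (1 + 0.0284) / (0.119 + 0.062 + 0.0284) ≈ 4.91117.
MB = M / m = 9147 / 4.91117 ≈ 1862.489 billion.

₹1862 billion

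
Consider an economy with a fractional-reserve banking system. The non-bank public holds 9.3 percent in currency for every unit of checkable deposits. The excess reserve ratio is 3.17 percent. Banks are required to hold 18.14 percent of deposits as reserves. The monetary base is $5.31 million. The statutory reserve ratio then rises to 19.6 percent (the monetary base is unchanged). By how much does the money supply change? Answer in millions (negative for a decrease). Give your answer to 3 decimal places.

-0.863 million

Initially m₁ = (1 + 0.093) / (0.1814 + 0.0317 + 0.093) ≈ 3.57073, so M₁ = 3.57073 × 5.31 ≈ 18.9606 million.
After the change m₂ = (1 + 0.093) / (0.196 + 0.0317 + 0.093) ≈ 3.40817, so M₂ = 3.40817 × 5.31 ≈ 18.0974 million.
ΔM = M₂ − M₁ = 18.0974 − 18.9606 = -0.8632 million.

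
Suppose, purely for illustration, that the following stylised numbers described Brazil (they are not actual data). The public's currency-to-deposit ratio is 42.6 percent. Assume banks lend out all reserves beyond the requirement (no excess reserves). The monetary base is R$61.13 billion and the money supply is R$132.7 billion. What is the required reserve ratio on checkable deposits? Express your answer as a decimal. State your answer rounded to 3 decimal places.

0.231

Using m = M/MB = 132.7/61.13 ≈ 2.170784. Since m = (1 + c)/(c + rr + e), the denominator satisfies c + rr + e = (1 + c)/m = (1 + 0.426) / 2.170784 ≈ 0.656906.
With c = 0.426 and e = 0, the required reserve ratio on checkable deposits is 0.656906 − 0.426 − 0 = 0.230906.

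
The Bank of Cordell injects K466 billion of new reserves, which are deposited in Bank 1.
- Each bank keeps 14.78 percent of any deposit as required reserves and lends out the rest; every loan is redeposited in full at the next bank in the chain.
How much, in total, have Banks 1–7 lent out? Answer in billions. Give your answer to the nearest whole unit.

K1810 billion

Bank i lends (1 − rr)^i of the original deposit: Bank 1 lends 466·0.8522 = 397.1252, Bank 2 lends 466·0.8522² ≈ 338.4301, and so on.
Summing a geometric series: total = 466·[0.8522·(1 − 0.8522^7) / (1 − 0.8522)] ≈ 1809.8202 billion.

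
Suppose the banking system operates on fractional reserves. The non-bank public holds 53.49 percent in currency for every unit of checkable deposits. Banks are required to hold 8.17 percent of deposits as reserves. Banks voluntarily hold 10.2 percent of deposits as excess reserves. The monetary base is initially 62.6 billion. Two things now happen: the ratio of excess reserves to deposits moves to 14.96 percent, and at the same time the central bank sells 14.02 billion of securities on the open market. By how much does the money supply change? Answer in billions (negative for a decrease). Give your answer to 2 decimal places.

-36.39 billion

Before: m₁ = (1 + 0.5349) / (0.0817 + 0.102 + 0.5349) ≈ 2.13596, MB₁ = 62.6, so M₁ = 2.13596 × 62.6 ≈ 133.7111 billion.
After: m₂ = (1 + 0.5349) / (0.0817 + 0.1496 + 0.5349) ≈ 2.00326, MB₂ = 62.6 − 14.02 = 48.58, so M₂ = 2.00326 × 48.58 ≈ 97.3184 billion.
ΔM = M₂ − M₁ = 97.3184 − 133.7111 = -36.3927 billion.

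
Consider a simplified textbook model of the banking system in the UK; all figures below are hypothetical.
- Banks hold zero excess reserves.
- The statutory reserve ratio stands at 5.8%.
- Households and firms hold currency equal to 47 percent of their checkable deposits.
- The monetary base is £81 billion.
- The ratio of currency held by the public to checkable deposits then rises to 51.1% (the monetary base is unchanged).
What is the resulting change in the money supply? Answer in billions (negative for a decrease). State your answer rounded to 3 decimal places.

-10.413 billion

Initially m₁ = (1 + 0.47) / (0.058 + 0.47) ≈ 2.784091, so M₁ = 2.784091 × 81 ≈ 225.5114 billion.
After the change m₂ = (1 + 0.511) / (0.058 + 0.511) ≈ 2.655536, so M₂ = 2.655536 × 81 ≈ 215.0984 billion.
ΔM = M₂ − M₁ = 215.0984 − 225.5114 = -10.413 billion.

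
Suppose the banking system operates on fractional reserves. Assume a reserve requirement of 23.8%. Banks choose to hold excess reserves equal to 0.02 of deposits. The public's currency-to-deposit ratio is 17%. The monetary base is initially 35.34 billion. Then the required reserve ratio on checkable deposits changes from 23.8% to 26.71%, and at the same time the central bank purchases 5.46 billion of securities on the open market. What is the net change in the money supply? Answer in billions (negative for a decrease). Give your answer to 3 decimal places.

Before: m₁ = (1 + 0.17) / (0.238 + 0.02 + 0.17) ≈ 2.733645, MB₁ = 35.34, so M₁ = 2.733645 × 35.34 ≈ 96.607 billion.
After: m₂ = (1 + 0.17) / (0.2671 + 0.02 + 0.17) ≈ 2.559615, MB₂ = 35.34 + 5.46 = 40.8, so M₂ = 2.559615 × 40.8 ≈ 104.4323 billion.
ΔM = M₂ − M₁ = 104.4323 − 96.607 = 7.8253 billion.

7.825 billion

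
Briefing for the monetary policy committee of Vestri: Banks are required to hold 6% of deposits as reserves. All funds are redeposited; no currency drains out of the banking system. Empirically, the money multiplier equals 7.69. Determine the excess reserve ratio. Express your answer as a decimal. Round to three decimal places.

0.070

Using m = 7.69. Since m = (1 + c)/(c + rr + e), the denominator satisfies c + rr + e = (1 + c)/m = (1 + 0) / 7.69 ≈ 0.130039.
With c = 0 and rr = 0.06, the excess reserve ratio is 0.130039 − 0 − 0.06 = 0.070039.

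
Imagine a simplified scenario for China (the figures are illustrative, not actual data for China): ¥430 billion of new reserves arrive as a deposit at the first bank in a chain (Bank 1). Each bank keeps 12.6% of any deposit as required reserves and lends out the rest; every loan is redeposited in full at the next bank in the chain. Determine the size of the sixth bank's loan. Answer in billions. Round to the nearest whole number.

¥192 billion

Each bank lends a fraction (1 − rr) = 0.8740 of the deposit it receives, so Bank 6 receives 430·0.8740^5 and lends 430·0.8740^6 ≈ 191.6625 billion.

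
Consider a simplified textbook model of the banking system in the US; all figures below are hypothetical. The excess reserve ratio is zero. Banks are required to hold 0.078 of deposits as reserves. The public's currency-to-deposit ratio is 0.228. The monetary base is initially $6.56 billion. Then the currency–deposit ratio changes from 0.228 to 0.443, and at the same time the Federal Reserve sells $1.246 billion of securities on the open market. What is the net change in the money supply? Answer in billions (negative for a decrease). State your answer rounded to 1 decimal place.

Before: m₁ = (1 + 0.228) / (0.078 + 0.228) ≈ 4.0131, MB₁ = 6.56, so M₁ = 4.0131 × 6.56 ≈ 26.3259 billion.
After: m₂ = (1 + 0.443) / (0.078 + 0.443) ≈ 2.7697, MB₂ = 6.56 − 1.246 = 5.314, so M₂ = 2.7697 × 5.314 ≈ 14.7182 billion.
ΔM = M₂ − M₁ = 14.7182 − 26.3259 = -11.6077 billion.

-11.6 billion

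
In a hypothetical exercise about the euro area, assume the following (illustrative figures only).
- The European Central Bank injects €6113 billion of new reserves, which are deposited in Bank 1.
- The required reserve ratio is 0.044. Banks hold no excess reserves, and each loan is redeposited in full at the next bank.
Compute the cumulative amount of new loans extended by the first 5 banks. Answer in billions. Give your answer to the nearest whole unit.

Bank i lends (1 − rr)^i of the original deposit: Bank 1 lends 6113·0.9560 = 5844.0280, Bank 2 lends 6113·0.9560² ≈ 5586.8908, and so on.
Summing a geometric series: total = 6113·[0.9560·(1 − 0.9560^5) / (1 − 0.9560)] ≈ 26759.4409 billion.

€26759 billion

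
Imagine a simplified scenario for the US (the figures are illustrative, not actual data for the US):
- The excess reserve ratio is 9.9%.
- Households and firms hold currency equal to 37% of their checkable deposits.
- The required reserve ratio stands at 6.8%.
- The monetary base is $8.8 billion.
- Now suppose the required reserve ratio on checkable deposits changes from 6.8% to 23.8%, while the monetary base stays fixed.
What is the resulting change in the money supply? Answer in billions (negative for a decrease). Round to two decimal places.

-5.40 billion

Initially m₁ = (1 + 0.37) / (0.068 + 0.099 + 0.37) ≈ 2.5512, so M₁ = 2.5512 × 8.8 ≈ 22.4506 billion.
After the change m₂ = (1 + 0.37) / (0.238 + 0.099 + 0.37) ≈ 1.9378, so M₂ = 1.9378 × 8.8 ≈ 17.0526 billion.
ΔM = M₂ − M₁ = 17.0526 − 22.4506 = -5.398 billion.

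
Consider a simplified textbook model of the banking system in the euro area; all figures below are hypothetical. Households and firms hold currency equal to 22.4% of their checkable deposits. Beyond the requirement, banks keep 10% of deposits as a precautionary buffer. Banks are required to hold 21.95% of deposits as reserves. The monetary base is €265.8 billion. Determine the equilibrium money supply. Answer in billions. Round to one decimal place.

€598.6 billion

The money multiplier is m = (1 + c) / (rr + e + c) = (1 + 0.224) / (0.2195 + 0.1 + 0.224) ≈ 2.25207.
So M = m × MB = 2.25207 × 265.8 ≈ 598.6002 billion.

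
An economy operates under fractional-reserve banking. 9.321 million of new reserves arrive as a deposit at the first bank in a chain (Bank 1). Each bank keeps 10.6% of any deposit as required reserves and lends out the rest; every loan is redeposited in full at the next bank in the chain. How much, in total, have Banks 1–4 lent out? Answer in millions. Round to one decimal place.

Bank i lends (1 − rr)^i of the original deposit: Bank 1 lends 9.321·0.8940 ≈ 8.3330, Bank 2 lends 9.321·0.8940² ≈ 7.4497, and so on.
Summing a geometric series: total = 9.321·[0.8940·(1 − 0.8940^4) / (1 − 0.8940)] ≈ 28.3967 million.

28.4 million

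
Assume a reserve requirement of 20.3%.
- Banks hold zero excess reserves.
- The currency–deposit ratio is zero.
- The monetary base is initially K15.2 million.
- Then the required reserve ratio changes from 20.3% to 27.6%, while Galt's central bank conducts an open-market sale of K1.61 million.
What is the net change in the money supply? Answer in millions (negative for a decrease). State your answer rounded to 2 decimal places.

Before: m₁ = 1 / (0.203) ≈ 4.92611, MB₁ = 15.2, so M₁ = 4.92611 × 15.2 ≈ 74.8769 million.
After: m₂ = 1 / (0.276) ≈ 3.62319, MB₂ = 15.2 − 1.61 = 13.59, so M₂ = 3.62319 × 13.59 ≈ 49.2392 million.
ΔM = M₂ − M₁ = 49.2392 − 74.8769 = -25.6377 million.

-25.64 million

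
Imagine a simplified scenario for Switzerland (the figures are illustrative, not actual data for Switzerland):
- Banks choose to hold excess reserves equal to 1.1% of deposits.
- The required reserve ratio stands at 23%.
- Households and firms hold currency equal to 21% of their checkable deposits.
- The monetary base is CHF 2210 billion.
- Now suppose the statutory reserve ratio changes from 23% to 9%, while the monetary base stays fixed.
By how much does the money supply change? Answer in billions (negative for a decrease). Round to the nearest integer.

Initially m₁ = (1 + 0.21) / (0.23 + 0.011 + 0.21) ≈ 2.68293, so M₁ = 2.68293 × 2210 = 5929.2753 billion.
After the change m₂ = (1 + 0.21) / (0.09 + 0.011 + 0.21) ≈ 3.89068, so M₂ = 3.89068 × 2210 = 8598.4028 billion.
ΔM = M₂ − M₁ = 8598.4028 − 5929.2753 = 2669.1275 billion.

CHF 2669 billion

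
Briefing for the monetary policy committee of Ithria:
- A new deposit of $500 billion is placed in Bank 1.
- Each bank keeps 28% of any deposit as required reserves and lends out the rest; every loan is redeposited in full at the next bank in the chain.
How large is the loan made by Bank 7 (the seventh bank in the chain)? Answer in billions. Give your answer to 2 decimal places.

$50.15 billion

Each bank lends a fraction (1 − rr) = 0.7200 of the deposit it receives, so Bank 7 receives 500·0.7200^6 and lends 500·0.7200^7 ≈ 50.1531 billion.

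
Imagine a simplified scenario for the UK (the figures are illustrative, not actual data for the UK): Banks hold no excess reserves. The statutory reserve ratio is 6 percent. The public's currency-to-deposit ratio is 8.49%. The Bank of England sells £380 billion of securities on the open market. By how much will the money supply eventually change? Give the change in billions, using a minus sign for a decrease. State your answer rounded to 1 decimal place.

-2845.1 billion

The money multiplier is m = (1 + c) / (rr + c) = (1 + 0.0849) / (0.06 + 0.0849) ≈ 7.48723.
The sale removes 380 billion of base, so ΔM = m × ΔMB = 7.48723 × (−380) = -2845.1474 billion.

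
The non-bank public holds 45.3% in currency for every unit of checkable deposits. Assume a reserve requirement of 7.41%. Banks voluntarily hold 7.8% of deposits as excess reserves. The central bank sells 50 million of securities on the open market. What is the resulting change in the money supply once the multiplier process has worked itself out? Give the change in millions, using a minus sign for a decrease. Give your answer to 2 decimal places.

The money multiplier is m = (1 + c) / (rr + e + c) = (1 + 0.453) / (0.0741 + 0.078 + 0.453) ≈ 2.40126.
The sale removes 50 million of base, so ΔM = m × ΔMB = 2.40126 × (−50) = -120.063 million.

-120.06 million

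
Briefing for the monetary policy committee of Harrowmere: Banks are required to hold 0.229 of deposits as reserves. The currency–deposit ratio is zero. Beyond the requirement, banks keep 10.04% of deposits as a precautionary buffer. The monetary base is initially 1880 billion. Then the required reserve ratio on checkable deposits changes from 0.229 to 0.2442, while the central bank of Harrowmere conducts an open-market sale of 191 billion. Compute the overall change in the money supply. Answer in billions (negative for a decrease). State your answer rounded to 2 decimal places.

-806.01 billion

Before: m₁ = 1 / (0.229 + 0.1004) ≈ 3.0358227, MB₁ = 1880, so M₁ = 3.0358227 × 1880 ≈ 5707.3467 billion.
After: m₂ = 1 / (0.2442 + 0.1004) ≈ 2.9019153, MB₂ = 1880 − 191 = 1689, so M₂ = 2.9019153 × 1689 ≈ 4901.3349 billion.
ΔM = M₂ − M₁ = 4901.3349 − 5707.3467 = -806.0118 billion.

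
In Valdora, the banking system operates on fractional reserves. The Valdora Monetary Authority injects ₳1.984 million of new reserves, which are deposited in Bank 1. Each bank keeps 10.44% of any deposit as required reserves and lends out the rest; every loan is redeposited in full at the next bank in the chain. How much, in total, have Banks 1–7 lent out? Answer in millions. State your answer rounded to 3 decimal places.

Bank i lends (1 − rr)^i of the original deposit: Bank 1 lends 1.984·0.8956 ≈ 1.7769, Bank 2 lends 1.984·0.8956² ≈ 1.5914, and so on.
Summing a geometric series: total = 1.984·[0.8956·(1 − 0.8956^7) / (1 − 0.8956)] ≈ 9.1538 million.

₳9.154 million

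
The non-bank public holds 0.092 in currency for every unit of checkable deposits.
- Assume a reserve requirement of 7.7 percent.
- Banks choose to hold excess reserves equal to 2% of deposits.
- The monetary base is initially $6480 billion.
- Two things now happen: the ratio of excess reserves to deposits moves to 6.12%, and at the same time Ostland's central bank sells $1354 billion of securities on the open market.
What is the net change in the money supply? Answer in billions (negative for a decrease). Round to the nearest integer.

-13124 billion

Before: m₁ = (1 + 0.092) / (0.077 + 0.02 + 0.092) ≈ 5.77778, MB₁ = 6480, so M₁ = 5.77778 × 6480 = 37440.0144 billion.
After: m₂ = (1 + 0.092) / (0.077 + 0.0612 + 0.092) ≈ 4.74370, MB₂ = 6480 − 1354 = 5126, so M₂ = 4.74370 × 5126 = 24316.2062 billion.
ΔM = M₂ − M₁ = 24316.2062 − 37440.0144 = -13123.8082 billion.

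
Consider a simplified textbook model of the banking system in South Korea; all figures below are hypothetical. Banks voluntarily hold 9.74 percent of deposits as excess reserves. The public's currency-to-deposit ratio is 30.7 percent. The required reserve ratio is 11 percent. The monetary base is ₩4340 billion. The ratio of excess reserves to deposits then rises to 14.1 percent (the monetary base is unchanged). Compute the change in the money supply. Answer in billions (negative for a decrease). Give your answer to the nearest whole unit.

Initially m₁ = (1 + 0.307) / (0.11 + 0.0974 + 0.307) ≈ 2.54082, so M₁ = 2.54082 × 4340 = 11027.1588 billion.
After the change m₂ = (1 + 0.307) / (0.11 + 0.141 + 0.307) ≈ 2.34229, so M₂ = 2.34229 × 4340 = 10165.5386 billion.
ΔM = M₂ − M₁ = 10165.5386 − 11027.1588 = -861.6202 billion.

-862 billion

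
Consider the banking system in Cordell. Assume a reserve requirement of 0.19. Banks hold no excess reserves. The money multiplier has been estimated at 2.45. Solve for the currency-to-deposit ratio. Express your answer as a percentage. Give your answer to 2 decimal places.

36.86%

Using m = 2.45. From m = (1 + c)/(c + rr + e), rearranging gives 1 + c = m·(c + rr + e), so c·(1 − m) = m·(rr + e) − 1.
Hence c = [m·(rr + e) − 1]/(1 − m) = [2.45 × (0.19 + 0) − 1] / (1 − 2.45) ≈ 0.368621.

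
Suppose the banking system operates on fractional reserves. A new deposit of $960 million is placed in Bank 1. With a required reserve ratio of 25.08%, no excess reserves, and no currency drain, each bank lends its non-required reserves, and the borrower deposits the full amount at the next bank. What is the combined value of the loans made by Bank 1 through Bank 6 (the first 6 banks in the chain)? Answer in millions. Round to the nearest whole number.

$2361 million

Bank i lends (1 − rr)^i of the original deposit: Bank 1 lends 960·0.7492 = 719.2320, Bank 2 lends 960·0.7492² ≈ 538.8486, and so on.
Summing a geometric series: total = 960·[0.7492·(1 − 0.7492^6) / (1 − 0.7492)] ≈ 2360.6109 million.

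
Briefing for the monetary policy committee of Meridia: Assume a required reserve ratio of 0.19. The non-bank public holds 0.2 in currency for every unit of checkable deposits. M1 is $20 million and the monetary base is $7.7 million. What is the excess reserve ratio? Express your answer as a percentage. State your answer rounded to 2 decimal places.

7.20%

Using m = M/MB = 20/7.7 ≈ 2.597403. Since m = (1 + c)/(c + rr + e), the denominator satisfies c + rr + e = (1 + c)/m = (1 + 0.2) / 2.597403 ≈ 0.462000.
With c = 0.2 and rr = 0.19, the excess reserve ratio is 0.462000 − 0.2 − 0.19 = 0.072.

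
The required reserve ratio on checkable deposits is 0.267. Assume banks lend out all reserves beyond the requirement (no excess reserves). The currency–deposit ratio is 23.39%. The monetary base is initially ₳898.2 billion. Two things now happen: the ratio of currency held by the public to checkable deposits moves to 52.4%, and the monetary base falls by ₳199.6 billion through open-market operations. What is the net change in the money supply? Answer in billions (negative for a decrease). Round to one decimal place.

-866.6 billion

Before: m₁ = (1 + 0.2339) / (0.267 + 0.2339) ≈ 2.46337, MB₁ = 898.2, so M₁ = 2.46337 × 898.2 ≈ 2212.5989 billion.
After: m₂ = (1 + 0.524) / (0.267 + 0.524) ≈ 1.92668, MB₂ = 898.2 − 199.6 = 698.6, so M₂ = 1.92668 × 698.6 ≈ 1345.9786 billion.
ΔM = M₂ − M₁ = 1345.9786 − 2212.5989 = -866.6203 billion.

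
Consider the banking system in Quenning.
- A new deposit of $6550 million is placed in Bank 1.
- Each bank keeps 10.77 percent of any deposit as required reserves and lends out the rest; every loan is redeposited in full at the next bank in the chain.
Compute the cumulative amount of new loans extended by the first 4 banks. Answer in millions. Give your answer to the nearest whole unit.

$19865 million

Bank i lends (1 − rr)^i of the original deposit: Bank 1 lends 6550·0.8923 = 5844.5650, Bank 2 lends 6550·0.8923² ≈ 5215.1053, and so on.
Summing a geometric series: total = 6550·[0.8923·(1 − 0.8923^4) / (1 − 0.8923)] ≈ 19865.3720 million.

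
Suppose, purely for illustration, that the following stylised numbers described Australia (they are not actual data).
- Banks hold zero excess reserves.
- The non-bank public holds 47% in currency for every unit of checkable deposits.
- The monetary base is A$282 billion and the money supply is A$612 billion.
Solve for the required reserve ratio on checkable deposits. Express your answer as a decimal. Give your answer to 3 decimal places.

Using m = M/MB = 612/282 ≈ 2.170213. Since m = (1 + c)/(c + rr + e), the denominator satisfies c + rr + e = (1 + c)/m = (1 + 0.47) / 2.170213 ≈ 0.677353.
With c = 0.47 and e = 0, the required reserve ratio on checkable deposits is 0.677353 − 0.47 − 0 = 0.207353.

0.207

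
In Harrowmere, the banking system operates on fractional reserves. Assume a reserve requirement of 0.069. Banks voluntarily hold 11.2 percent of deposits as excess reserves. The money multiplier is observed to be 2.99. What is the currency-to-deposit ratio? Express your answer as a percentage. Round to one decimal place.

Using m = 2.99. From m = (1 + c)/(c + rr + e), rearranging gives 1 + c = m·(c + rr + e), so c·(1 − m) = m·(rr + e) − 1.
Hence c = [m·(rr + e) − 1]/(1 − m) = [2.99 × (0.069 + 0.112) − 1] / (1 − 2.99) ≈ 0.230558.

23.1%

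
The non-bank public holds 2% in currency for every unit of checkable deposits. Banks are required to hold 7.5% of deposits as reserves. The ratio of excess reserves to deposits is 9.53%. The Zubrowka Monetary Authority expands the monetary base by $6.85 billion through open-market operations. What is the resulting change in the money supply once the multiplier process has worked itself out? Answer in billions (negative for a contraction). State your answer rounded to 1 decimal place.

The money multiplier is m = (1 + c) / (rr + e + c) = (1 + 0.02) / (0.075 + 0.0953 + 0.02) ≈ 5.36.
The purchase adds 6.85 billion of base, so ΔM = m × ΔMB = 5.36 × (+6.85) = 36.716 billion.

$36.7 billion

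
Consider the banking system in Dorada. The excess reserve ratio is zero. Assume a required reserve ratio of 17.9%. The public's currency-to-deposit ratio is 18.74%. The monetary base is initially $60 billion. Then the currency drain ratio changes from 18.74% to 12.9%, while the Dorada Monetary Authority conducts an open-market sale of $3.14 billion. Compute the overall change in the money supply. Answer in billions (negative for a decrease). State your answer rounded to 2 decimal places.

$13.98 billion

Before: m₁ = (1 + 0.1874) / (0.179 + 0.1874) ≈ 3.24072, MB₁ = 60, so M₁ = 3.24072 × 60 = 194.4432 billion.
After: m₂ = (1 + 0.129) / (0.179 + 0.129) ≈ 3.66558, MB₂ = 60 − 3.14 = 56.86, so M₂ = 3.66558 × 56.86 ≈ 208.4249 billion.
ΔM = M₂ − M₁ = 208.4249 − 194.4432 = 13.9817 billion.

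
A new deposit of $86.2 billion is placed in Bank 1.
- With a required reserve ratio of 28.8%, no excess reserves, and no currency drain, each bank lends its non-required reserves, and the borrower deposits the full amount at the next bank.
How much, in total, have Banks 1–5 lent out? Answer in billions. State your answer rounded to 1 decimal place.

$174.1 billion

Bank i lends (1 − rr)^i of the original deposit: Bank 1 lends 86.2·0.7120 = 61.3744, Bank 2 lends 86.2·0.7120² ≈ 43.6986, and so on.
Summing a geometric series: total = 86.2·[0.7120·(1 − 0.7120^5) / (1 − 0.7120)] ≈ 174.1118 billion.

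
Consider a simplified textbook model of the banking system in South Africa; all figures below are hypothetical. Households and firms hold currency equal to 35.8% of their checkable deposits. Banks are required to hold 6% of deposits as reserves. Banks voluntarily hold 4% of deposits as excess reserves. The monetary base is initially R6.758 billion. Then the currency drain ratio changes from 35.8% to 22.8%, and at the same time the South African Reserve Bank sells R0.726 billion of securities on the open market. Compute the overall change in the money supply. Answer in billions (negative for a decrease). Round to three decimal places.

Before: m₁ = (1 + 0.358) / (0.06 + 0.04 + 0.358) ≈ 2.96507, MB₁ = 6.758, so M₁ = 2.96507 × 6.758 ≈ 20.0379 billion.
After: m₂ = (1 + 0.228) / (0.06 + 0.04 + 0.228) ≈ 3.74390, MB₂ = 6.758 − 0.726 = 6.032, so M₂ = 3.74390 × 6.032 ≈ 22.5832 billion.
ΔM = M₂ − M₁ = 22.5832 − 20.0379 = 2.5453 billion.

R2.545 billion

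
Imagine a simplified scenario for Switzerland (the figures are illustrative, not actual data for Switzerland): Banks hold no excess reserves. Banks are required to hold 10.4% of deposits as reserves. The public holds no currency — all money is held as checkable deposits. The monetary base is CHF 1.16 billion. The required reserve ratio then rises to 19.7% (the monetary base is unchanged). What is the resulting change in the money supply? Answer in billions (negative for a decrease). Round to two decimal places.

-5.27 billion

Initially m₁ = 1 / (0.104) ≈ 9.6154, so M₁ = 9.6154 × 1.16 ≈ 11.1539 billion.
After the change m₂ = 1 / (0.197) ≈ 5.0761, so M₂ = 5.0761 × 1.16 ≈ 5.8883 billion.
ΔM = M₂ − M₁ = 5.8883 − 11.1539 = -5.2656 billion.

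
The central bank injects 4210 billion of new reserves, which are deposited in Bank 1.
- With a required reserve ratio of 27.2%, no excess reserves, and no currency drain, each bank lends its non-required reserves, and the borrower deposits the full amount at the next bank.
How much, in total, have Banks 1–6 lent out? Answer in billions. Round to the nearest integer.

Bank i lends (1 − rr)^i of the original deposit: Bank 1 lends 4210·0.7280 = 3064.8800, Bank 2 lends 4210·0.7280² ≈ 2231.2326, and so on.
Summing a geometric series: total = 4210·[0.7280·(1 − 0.7280^6) / (1 − 0.7280)] ≈ 9590.5558 billion.

9591 billion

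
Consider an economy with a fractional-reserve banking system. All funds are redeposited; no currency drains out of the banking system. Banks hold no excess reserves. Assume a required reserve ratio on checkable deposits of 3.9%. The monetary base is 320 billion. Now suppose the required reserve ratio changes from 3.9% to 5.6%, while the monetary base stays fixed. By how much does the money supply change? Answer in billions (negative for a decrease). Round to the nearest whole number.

Initially m₁ = 1 / (0.039) ≈ 25.6410, so M₁ = 25.6410 × 320 = 8205.12 billion.
After the change m₂ = 1 / (0.056) ≈ 17.8571, so M₂ = 17.8571 × 320 = 5714.272 billion.
ΔM = M₂ − M₁ = 5714.272 − 8205.12 = -2490.848 billion.

-2491 billion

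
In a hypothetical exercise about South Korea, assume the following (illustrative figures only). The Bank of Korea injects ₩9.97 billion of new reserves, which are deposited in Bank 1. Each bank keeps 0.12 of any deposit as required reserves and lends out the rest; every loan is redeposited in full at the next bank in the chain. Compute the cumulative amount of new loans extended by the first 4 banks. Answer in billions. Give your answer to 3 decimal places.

₩29.268 billion

Bank i lends (1 − rr)^i of the original deposit: Bank 1 lends 9.97·0.8800 = 8.7736, Bank 2 lends 9.97·0.8800² ≈ 7.7208, and so on.
Summing a geometric series: total = 9.97·[0.8800·(1 − 0.8800^4) / (1 − 0.8800)] ≈ 29.2676 billion.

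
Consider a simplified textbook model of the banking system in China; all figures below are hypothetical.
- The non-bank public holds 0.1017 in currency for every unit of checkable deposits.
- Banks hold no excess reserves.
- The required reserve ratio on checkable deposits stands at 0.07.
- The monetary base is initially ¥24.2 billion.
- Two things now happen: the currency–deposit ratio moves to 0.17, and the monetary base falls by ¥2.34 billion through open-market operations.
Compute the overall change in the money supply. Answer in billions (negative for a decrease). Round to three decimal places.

Before: m₁ = (1 + 0.1017) / (0.07 + 0.1017) ≈ 6.416424, MB₁ = 24.2, so M₁ = 6.416424 × 24.2 ≈ 155.2775 billion.
After: m₂ = (1 + 0.17) / (0.07 + 0.17) = 4.875000, MB₂ = 24.2 − 2.34 = 21.86, so M₂ = 4.875000 × 21.86 = 106.5675 billion.
ΔM = M₂ − M₁ = 106.5675 − 155.2775 = -48.71 billion.

-48.710 billion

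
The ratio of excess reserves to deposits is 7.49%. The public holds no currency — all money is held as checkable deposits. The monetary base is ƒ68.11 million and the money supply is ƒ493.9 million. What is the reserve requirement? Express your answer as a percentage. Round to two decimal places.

Using m = M/MB = 493.9/68.11 ≈ 7.251505. Since m = (1 + c)/(c + rr + e), the denominator satisfies c + rr + e = (1 + c)/m = (1 + 0) / 7.251505 ≈ 0.137902.
With c = 0 and e = 0.0749, the reserve requirement is 0.137902 − 0 − 0.0749 = 0.063002.

6.30%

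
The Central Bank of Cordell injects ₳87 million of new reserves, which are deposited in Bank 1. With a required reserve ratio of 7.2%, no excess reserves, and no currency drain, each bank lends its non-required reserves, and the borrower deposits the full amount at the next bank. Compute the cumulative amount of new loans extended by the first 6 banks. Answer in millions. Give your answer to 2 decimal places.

₳405.15 million

Bank i lends (1 − rr)^i of the original deposit: Bank 1 lends 87·0.9280 = 80.7360, Bank 2 lends 87·0.9280² ≈ 74.9230, and so on.
Summing a geometric series: total = 87·[0.9280·(1 − 0.9280^6) / (1 − 0.9280)] ≈ 405.1527 million.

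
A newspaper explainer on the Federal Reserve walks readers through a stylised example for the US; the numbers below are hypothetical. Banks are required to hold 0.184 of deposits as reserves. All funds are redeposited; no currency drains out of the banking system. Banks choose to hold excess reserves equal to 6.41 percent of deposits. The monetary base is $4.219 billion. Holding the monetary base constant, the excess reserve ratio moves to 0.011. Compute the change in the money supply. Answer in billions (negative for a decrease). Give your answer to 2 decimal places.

Initially m₁ = 1 / (0.184 + 0.0641) ≈ 4.0306, so M₁ = 4.0306 × 4.219 ≈ 17.0051 billion.
After the change m₂ = 1 / (0.184 + 0.011) ≈ 5.1282, so M₂ = 5.1282 × 4.219 ≈ 21.6359 billion.
ΔM = M₂ − M₁ = 21.6359 − 17.0051 = 4.6308 billion.

$4.63 billion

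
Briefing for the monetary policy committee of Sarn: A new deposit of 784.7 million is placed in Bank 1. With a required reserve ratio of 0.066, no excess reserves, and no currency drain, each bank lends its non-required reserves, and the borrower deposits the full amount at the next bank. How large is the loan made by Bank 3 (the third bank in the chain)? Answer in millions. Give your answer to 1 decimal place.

639.4 million

Each bank lends a fraction (1 − rr) = 0.9340 of the deposit it receives, so Bank 3 receives 784.7·0.9340^2 and lends 784.7·0.9340^3 ≈ 639.3583 million.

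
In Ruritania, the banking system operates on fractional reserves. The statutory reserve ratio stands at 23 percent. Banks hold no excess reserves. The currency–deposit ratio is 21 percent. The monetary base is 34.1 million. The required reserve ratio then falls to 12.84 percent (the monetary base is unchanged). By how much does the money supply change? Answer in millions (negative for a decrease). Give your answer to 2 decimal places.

Initially m₁ = (1 + 0.21) / (0.23 + 0.21) = 2.75, so M₁ = 2.75 × 34.1 = 93.775 million.
After the change m₂ = (1 + 0.21) / (0.1284 + 0.21) ≈ 3.57565, so M₂ = 3.57565 × 34.1 ≈ 121.9297 million.
ΔM = M₂ − M₁ = 121.9297 − 93.775 = 28.1547 million.

28.15 million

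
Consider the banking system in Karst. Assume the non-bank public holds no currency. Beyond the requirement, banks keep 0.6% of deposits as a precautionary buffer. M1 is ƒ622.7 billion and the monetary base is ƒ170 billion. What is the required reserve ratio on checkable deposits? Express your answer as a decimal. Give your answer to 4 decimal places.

Using m = M/MB = 622.7/170 ≈ 3.662941. Since m = (1 + c)/(c + rr + e), the denominator satisfies c + rr + e = (1 + c)/m = (1 + 0) / 3.662941 ≈ 0.273005.
With c = 0 and e = 0.006, the required reserve ratio on checkable deposits is 0.273005 − 0 − 0.006 = 0.267005.

0.2670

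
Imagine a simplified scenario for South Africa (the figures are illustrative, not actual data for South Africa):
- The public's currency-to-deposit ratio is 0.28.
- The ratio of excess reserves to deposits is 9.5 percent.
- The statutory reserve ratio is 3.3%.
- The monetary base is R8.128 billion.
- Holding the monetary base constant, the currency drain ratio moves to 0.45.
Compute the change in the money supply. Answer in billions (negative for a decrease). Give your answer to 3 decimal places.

-5.109 billion

Initially m₁ = (1 + 0.28) / (0.033 + 0.095 + 0.28) ≈ 3.13725, so M₁ = 3.13725 × 8.128 ≈ 25.4996 billion.
After the change m₂ = (1 + 0.45) / (0.033 + 0.095 + 0.45) ≈ 2.50865, so M₂ = 2.50865 × 8.128 ≈ 20.3903 billion.
ΔM = M₂ − M₁ = 20.3903 − 25.4996 = -5.1093 billion.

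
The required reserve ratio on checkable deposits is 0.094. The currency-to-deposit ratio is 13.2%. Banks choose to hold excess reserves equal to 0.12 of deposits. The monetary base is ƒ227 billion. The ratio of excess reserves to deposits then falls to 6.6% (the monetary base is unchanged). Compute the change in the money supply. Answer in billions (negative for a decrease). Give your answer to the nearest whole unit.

ƒ137 billion

Initially m₁ = (1 + 0.132) / (0.094 + 0.12 + 0.132) ≈ 3.2717, so M₁ = 3.2717 × 227 = 742.6759 billion.
After the change m₂ = (1 + 0.132) / (0.094 + 0.066 + 0.132) ≈ 3.8767, so M₂ = 3.8767 × 227 = 880.0109 billion.
ΔM = M₂ − M₁ = 880.0109 − 742.6759 = 137.335 billion.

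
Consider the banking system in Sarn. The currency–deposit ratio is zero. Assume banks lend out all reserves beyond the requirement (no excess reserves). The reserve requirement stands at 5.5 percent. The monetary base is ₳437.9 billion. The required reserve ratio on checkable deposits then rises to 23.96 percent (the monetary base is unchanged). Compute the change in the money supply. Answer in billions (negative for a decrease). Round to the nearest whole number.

Initially m₁ = 1 / (0.055) ≈ 18.1818, so M₁ = 18.1818 × 437.9 ≈ 7961.8102 billion.
After the change m₂ = 1 / (0.2396) ≈ 4.1736, so M₂ = 4.1736 × 437.9 ≈ 1827.6194 billion.
ΔM = M₂ − M₁ = 1827.6194 − 7961.8102 = -6134.1908 billion.

-6134 billion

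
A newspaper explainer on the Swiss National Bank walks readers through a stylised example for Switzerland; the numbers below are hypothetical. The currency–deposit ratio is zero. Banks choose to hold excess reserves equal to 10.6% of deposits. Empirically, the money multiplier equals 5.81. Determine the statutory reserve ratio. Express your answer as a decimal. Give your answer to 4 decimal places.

Using m = 5.81. Since m = (1 + c)/(c + rr + e), the denominator satisfies c + rr + e = (1 + c)/m = (1 + 0) / 5.81 ≈ 0.172117.
With c = 0 and e = 0.106, the statutory reserve ratio is 0.172117 − 0 − 0.106 = 0.066117.

0.0661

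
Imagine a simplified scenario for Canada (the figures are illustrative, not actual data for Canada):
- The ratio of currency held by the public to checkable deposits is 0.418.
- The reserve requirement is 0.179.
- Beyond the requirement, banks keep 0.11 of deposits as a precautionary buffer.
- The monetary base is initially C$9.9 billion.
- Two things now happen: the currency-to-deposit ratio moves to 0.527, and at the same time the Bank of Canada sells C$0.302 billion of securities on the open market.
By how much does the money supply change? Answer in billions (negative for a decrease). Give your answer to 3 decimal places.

-1.895 billion

Before: m₁ = (1 + 0.418) / (0.179 + 0.11 + 0.418) ≈ 2.00566, MB₁ = 9.9, so M₁ = 2.00566 × 9.9 ≈ 19.856 billion.
After: m₂ = (1 + 0.527) / (0.179 + 0.11 + 0.527) ≈ 1.87132, MB₂ = 9.9 − 0.302 = 9.598, so M₂ = 1.87132 × 9.598 ≈ 17.9609 billion.
ΔM = M₂ − M₁ = 17.9609 − 19.856 = -1.8951 billion.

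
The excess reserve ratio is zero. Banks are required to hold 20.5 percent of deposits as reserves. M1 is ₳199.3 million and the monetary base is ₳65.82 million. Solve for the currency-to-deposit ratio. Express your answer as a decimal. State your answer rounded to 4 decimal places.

Using m = M/MB = 199.3/65.82 ≈ 3.027955. From m = (1 + c)/(c + rr + e), rearranging gives 1 + c = m·(c + rr + e), so c·(1 − m) = m·(rr + e) − 1.
Hence c = [m·(rr + e) − 1]/(1 − m) = [3.027955 × (0.205 + 0) − 1] / (1 − 3.027955) ≈ 0.187021.

0.1870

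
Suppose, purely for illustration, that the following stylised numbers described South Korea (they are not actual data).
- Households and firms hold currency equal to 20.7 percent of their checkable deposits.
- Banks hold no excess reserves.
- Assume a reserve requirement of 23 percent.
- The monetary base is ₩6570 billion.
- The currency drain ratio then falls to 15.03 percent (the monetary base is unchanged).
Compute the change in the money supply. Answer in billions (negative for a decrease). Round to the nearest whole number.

₩1726 billion

Initially m₁ = (1 + 0.207) / (0.23 + 0.207) ≈ 2.76201, so M₁ = 2.76201 × 6570 = 18146.4057 billion.
After the change m₂ = (1 + 0.1503) / (0.23 + 0.1503) ≈ 3.02472, so M₂ = 3.02472 × 6570 = 19872.4104 billion.
ΔM = M₂ − M₁ = 19872.4104 − 18146.4057 = 1726.0047 billion.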